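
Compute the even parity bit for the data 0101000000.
Sum of data bits: 0+1+0+1+0+0+0+0+0+0 = 2.
2 mod 2 = 0, so parity bit = 0.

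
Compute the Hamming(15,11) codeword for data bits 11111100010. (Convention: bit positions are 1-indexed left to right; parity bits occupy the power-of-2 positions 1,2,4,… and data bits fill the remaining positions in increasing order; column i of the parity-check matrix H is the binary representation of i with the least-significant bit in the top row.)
Codeword c = d · G (mod 2), d = 11111100010:
  c[0] = d·G[:,0] = (11111100010)·(11011010101) mod 2 = 1+1+0+1+1+0+0+0+0+0+0 mod 2 = 0
  c[1] = d·G[:,1] = (11111100010)·(10110110011) mod 2 = 1+0+1+1+0+1+0+0+0+1+0 mod 2 = 1
  c[2] = d·G[:,2] = (11111100010)·(10000000000) mod 2 = 1+0+0+0+0+0+0+0+0+0+0 mod 2 = 1
  c[3] = d·G[:,3] = (11111100010)·(01110001111) mod 2 = 0+1+1+1+0+0+0+0+0+1+0 mod 2 = 0
  c[4] = d·G[:,4] = (11111100010)·(01000000000) mod 2 = 0+1+0+0+0+0+0+0+0+0+0 mod 2 = 1
  c[5] = d·G[:,5] = (11111100010)·(00100000000) mod 2 = 0+0+1+0+0+0+0+0+0+0+0 mod 2 = 1
  c[6] = d·G[:,6] = (11111100010)·(00010000000) mod 2 = 0+0+0+1+0+0+0+0+0+0+0 mod 2 = 1
  c[7] = d·G[:,7] = (11111100010)·(00001111111) mod 2 = 0+0+0+0+1+1+0+0+0+1+0 mod 2 = 1
  c[8] = d·G[:,8] = (11111100010)·(00001000000) mod 2 = 0+0+0+0+1+0+0+0+0+0+0 mod 2 = 1
  c[9] = d·G[:,9] = (11111100010)·(00000100000) mod 2 = 0+0+0+0+0+1+0+0+0+0+0 mod 2 = 1
  c[10] = d·G[:,10] = (11111100010)·(00000010000) mod 2 = 0+0+0+0+0+0+0+0+0+0+0 mod 2 = 0
  c[11] = d·G[:,11] = (11111100010)·(00000001000) mod 2 = 0+0+0+0+0+0+0+0+0+0+0 mod 2 = 0
  c[12] = d·G[:,12] = (11111100010)·(00000000100) mod 2 = 0+0+0+0+0+0+0+0+0+0+0 mod 2 = 0
  c[13] = d·G[:,13] = (11111100010)·(00000000010) mod 2 = 0+0+0+0+0+0+0+0+0+1+0 mod 2 = 1
  c[14] = d·G[:,14] = (11111100010)·(00000000001) mod 2 = 0+0+0+0+0+0+0+0+0+0+0 mod 2 = 0
Codeword = 011011111100010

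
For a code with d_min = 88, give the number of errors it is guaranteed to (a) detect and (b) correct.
(a) Detection requires d_min ≥ e+1, so e ≤ d_min − 1 = 87.
(b) Correction requires d_min ≥ 2t+1, so t ≤ ⌊(d_min − 1)/2⌋ = ⌊87/2⌋ = 43.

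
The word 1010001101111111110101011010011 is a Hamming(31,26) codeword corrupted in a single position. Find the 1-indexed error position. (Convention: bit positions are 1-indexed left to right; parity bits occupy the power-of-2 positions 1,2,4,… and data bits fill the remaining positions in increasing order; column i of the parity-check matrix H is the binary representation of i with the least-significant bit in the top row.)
Syndrome s = H · r^T (mod 2), r = 1010001101111111110101011010011:
  s[0] = (1010101010101010101010101010101)·(1010001101111111110101011010011) mod 2 = 1+0+1+0+0+0+1+0+0+0+1+0+1+0+1+0+1+0+0+0+0+0+0+0+1+0+1+0+0+0+1 mod 2 = 0
  s[1] = (0110011001100110011001100110011)·(1010001101111111110101011010011) mod 2 = 0+0+1+0+0+0+1+0+0+1+1+0+0+1+1+0+0+1+0+0+0+1+0+0+0+0+1+0+0+1+1 mod 2 = 1
  s[2] = (0001111000011110000111100001111)·(1010001101111111110101011010011) mod 2 = 0+0+0+0+0+0+1+0+0+0+0+1+1+1+1+0+0+0+0+1+0+1+0+0+0+0+0+0+0+1+1 mod 2 = 1
  s[3] = (0000000111111110000000011111111)·(1010001101111111110101011010011) mod 2 = 0+0+0+0+0+0+0+1+0+1+1+1+1+1+1+0+0+0+0+0+0+0+0+1+1+0+1+0+0+1+1 mod 2 = 0
  s[4] = (0000000000000001111111111111111)·(1010001101111111110101011010011) mod 2 = 0+0+0+0+0+0+0+0+0+0+0+0+0+0+0+1+1+1+0+1+0+1+0+1+1+0+1+0+0+1+1 mod 2 = 0
Syndrome = 01100
Column i of H is the binary representation of i, so the syndrome is the binary index of the flipped bit.
Read s = 01100 with s[0] as LSB: 0·2^0 + 1·2^1 + 1·2^2 + 0·2^3 + 0·2^4 = 6.
Error is at bit position 6.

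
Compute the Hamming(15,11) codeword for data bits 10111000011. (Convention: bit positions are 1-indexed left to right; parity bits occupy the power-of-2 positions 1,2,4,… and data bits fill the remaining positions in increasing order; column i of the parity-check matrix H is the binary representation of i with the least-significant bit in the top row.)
Codeword c = d · G (mod 2), d = 10111000011:
  c[0] = d·G[:,0] = (10111000011)·(11011010101) mod 2 = 1+0+0+1+1+0+0+0+0+0+1 mod 2 = 0
  c[1] = d·G[:,1] = (10111000011)·(10110110011) mod 2 = 1+0+1+1+0+0+0+0+0+1+1 mod 2 = 1
  c[2] = d·G[:,2] = (10111000011)·(10000000000) mod 2 = 1+0+0+0+0+0+0+0+0+0+0 mod 2 = 1
  c[3] = d·G[:,3] = (10111000011)·(01110001111) mod 2 = 0+0+1+1+0+0+0+0+0+1+1 mod 2 = 0
  c[4] = d·G[:,4] = (10111000011)·(01000000000) mod 2 = 0+0+0+0+0+0+0+0+0+0+0 mod 2 = 0
  c[5] = d·G[:,5] = (10111000011)·(00100000000) mod 2 = 0+0+1+0+0+0+0+0+0+0+0 mod 2 = 1
  c[6] = d·G[:,6] = (10111000011)·(00010000000) mod 2 = 0+0+0+1+0+0+0+0+0+0+0 mod 2 = 1
  c[7] = d·G[:,7] = (10111000011)·(00001111111) mod 2 = 0+0+0+0+1+0+0+0+0+1+1 mod 2 = 1
  c[8] = d·G[:,8] = (10111000011)·(00001000000) mod 2 = 0+0+0+0+1+0+0+0+0+0+0 mod 2 = 1
  c[9] = d·G[:,9] = (10111000011)·(00000100000) mod 2 = 0+0+0+0+0+0+0+0+0+0+0 mod 2 = 0
  c[10] = d·G[:,10] = (10111000011)·(00000010000) mod 2 = 0+0+0+0+0+0+0+0+0+0+0 mod 2 = 0
  c[11] = d·G[:,11] = (10111000011)·(00000001000) mod 2 = 0+0+0+0+0+0+0+0+0+0+0 mod 2 = 0
  c[12] = d·G[:,12] = (10111000011)·(00000000100) mod 2 = 0+0+0+0+0+0+0+0+0+0+0 mod 2 = 0
  c[13] = d·G[:,13] = (10111000011)·(00000000010) mod 2 = 0+0+0+0+0+0+0+0+0+1+0 mod 2 = 1
  c[14] = d·G[:,14] = (10111000011)·(00000000001) mod 2 = 0+0+0+0+0+0+0+0+0+0+1 mod 2 = 1
Codeword = 011001111000011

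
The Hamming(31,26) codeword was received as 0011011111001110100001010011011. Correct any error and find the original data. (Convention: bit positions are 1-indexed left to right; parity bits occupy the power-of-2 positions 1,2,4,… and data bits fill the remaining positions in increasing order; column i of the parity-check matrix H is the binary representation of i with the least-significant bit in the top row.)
Syndrome s = H · r^T (mod 2), r = 0011011111001110100001010011011:
  s[0] = (1010101010101010101010101010101)·(0011011111001110100001010011011) mod 2 = 0+0+1+0+0+0+1+0+1+0+0+0+1+0+1+0+1+0+0+0+0+0+0+0+0+0+1+0+0+0+1 mod 2 = 0
  s[1] = (0110011001100110011001100110011)·(0011011111001110100001010011011) mod 2 = 0+0+1+0+0+1+1+0+0+1+0+0+0+1+1+0+0+0+0+0+0+1+0+0+0+0+1+0+0+1+1 mod 2 = 0
  s[2] = (0001111000011110000111100001111)·(0011011111001110100001010011011) mod 2 = 0+0+0+1+0+1+1+0+0+0+0+0+1+1+1+0+0+0+0+0+0+1+0+0+0+0+0+1+0+1+1 mod 2 = 0
  s[3] = (0000000111111110000000011111111)·(0011011111001110100001010011011) mod 2 = 0+0+0+0+0+0+0+1+1+1+0+0+1+1+1+0+0+0+0+0+0+0+0+1+0+0+1+1+0+1+1 mod 2 = 1
  s[4] = (0000000000000001111111111111111)·(0011011111001110100001010011011) mod 2 = 0+0+0+0+0+0+0+0+0+0+0+0+0+0+0+0+1+0+0+0+0+1+0+1+0+0+1+1+0+1+1 mod 2 = 1
Syndrome = 00011
Column 24 of H equals this syndrome → error at bit 24 (1-indexed).
Flip bit 24: 0011011111001110100001010011011 → 0011011111001110100001000011011
Extract data bits at positions {3,5,6,7,9,10,11,12,13,14,15,17,18,19,20,21,22,23,24,25,26,27,28,29,30,31}: 10111100111100001000011011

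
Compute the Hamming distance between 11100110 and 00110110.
XOR = 11010000, count of 1s = 3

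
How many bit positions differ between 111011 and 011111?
XOR = 100100, count of 1s = 2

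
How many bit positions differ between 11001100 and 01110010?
XOR = 10111110, count of 1s = 6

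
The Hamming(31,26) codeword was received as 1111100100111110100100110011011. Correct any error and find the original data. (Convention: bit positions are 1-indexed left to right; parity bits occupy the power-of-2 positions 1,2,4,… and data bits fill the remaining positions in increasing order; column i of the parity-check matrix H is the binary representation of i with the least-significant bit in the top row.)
Syndrome s = H · r^T (mod 2), r = 1111100100111110100100110011011:
  s[0] = (1010101010101010101010101010101)·(1111100100111110100100110011011) mod 2 = 1+0+1+0+1+0+0+0+0+0+1+0+1+0+1+0+1+0+0+0+0+0+1+0+0+0+1+0+0+0+1 mod 2 = 0
  s[1] = (0110011001100110011001100110011)·(1111100100111110100100110011011) mod 2 = 0+1+1+0+0+0+0+0+0+0+1+0+0+1+1+0+0+0+0+0+0+0+1+0+0+0+1+0+0+1+1 mod 2 = 1
  s[2] = (0001111000011110000111100001111)·(1111100100111110100100110011011) mod 2 = 0+0+0+1+1+0+0+0+0+0+0+1+1+1+1+0+0+0+0+1+0+0+1+0+0+0+0+1+0+1+1 mod 2 = 1
  s[3] = (0000000111111110000000011111111)·(1111100100111110100100110011011) mod 2 = 0+0+0+0+0+0+0+1+0+0+1+1+1+1+1+0+0+0+0+0+0+0+0+1+0+0+1+1+0+1+1 mod 2 = 1
  s[4] = (0000000000000001111111111111111)·(1111100100111110100100110011011) mod 2 = 0+0+0+0+0+0+0+0+0+0+0+0+0+0+0+0+1+0+0+1+0+0+1+1+0+0+1+1+0+1+1 mod 2 = 0
Syndrome = 01110
Column 14 of H equals this syndrome → error at bit 14 (1-indexed).
Flip bit 14: 1111100100111110100100110011011 → 1111100100111010100100110011011
Extract data bits at positions {3,5,6,7,9,10,11,12,13,14,15,17,18,19,20,21,22,23,24,25,26,27,28,29,30,31}: 11000011101100100110011011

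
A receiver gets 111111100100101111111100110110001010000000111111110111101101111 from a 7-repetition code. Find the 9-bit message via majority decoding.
Split into 7-bit blocks and majority-vote each:
  block 1 = 1111111: 7 ones, 0 zeros → 1
  block 2 = 0010010: 2 ones, 5 zeros → 0
  block 3 = 1111111: 7 ones, 0 zeros → 1
  block 4 = 1001101: 4 ones, 3 zeros → 1
  block 5 = 1000101: 3 ones, 4 zeros → 0
  block 6 = 0000000: 0 ones, 7 zeros → 0
  block 7 = 1111111: 7 ones, 0 zeros → 1
  block 8 = 1011110: 5 ones, 2 zeros → 1
  block 9 = 1101111: 6 ones, 1 zeros → 1
Decoded = 101100111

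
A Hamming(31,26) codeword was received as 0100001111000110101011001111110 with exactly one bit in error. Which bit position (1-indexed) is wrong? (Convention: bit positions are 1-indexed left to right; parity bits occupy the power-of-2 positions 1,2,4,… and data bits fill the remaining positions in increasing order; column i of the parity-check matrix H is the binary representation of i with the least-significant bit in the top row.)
Syndrome s = H · r^T (mod 2), r = 0100001111000110101011001111110:
  s[0] = (1010101010101010101010101010101)·(0100001111000110101011001111110) mod 2 = 0+0+0+0+0+0+1+0+1+0+0+0+0+0+1+0+1+0+1+0+1+0+0+0+1+0+1+0+1+0+0 mod 2 = 1
  s[1] = (0110011001100110011001100110011)·(0100001111000110101011001111110) mod 2 = 0+1+0+0+0+0+1+0+0+1+0+0+0+1+1+0+0+0+1+0+0+1+0+0+0+1+1+0+0+1+0 mod 2 = 0
  s[2] = (0001111000011110000111100001111)·(0100001111000110101011001111110) mod 2 = 0+0+0+0+0+0+1+0+0+0+0+0+0+1+1+0+0+0+0+0+1+1+0+0+0+0+0+1+1+1+0 mod 2 = 0
  s[3] = (0000000111111110000000011111111)·(0100001111000110101011001111110) mod 2 = 0+0+0+0+0+0+0+1+1+1+0+0+0+1+1+0+0+0+0+0+0+0+0+0+1+1+1+1+1+1+0 mod 2 = 1
  s[4] = (0000000000000001111111111111111)·(0100001111000110101011001111110) mod 2 = 0+0+0+0+0+0+0+0+0+0+0+0+0+0+0+0+1+0+1+0+1+1+0+0+1+1+1+1+1+1+0 mod 2 = 0
Syndrome = 10010
Column i of H is the binary representation of i, so the syndrome is the binary index of the flipped bit.
Read s = 10010 with s[0] as LSB: 1·2^0 + 0·2^1 + 0·2^2 + 1·2^3 + 0·2^4 = 9.
Error is at bit position 9.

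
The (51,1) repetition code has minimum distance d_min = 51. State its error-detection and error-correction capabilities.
Detection only: up to d_min − 1 = 50 errors.
Correction: up to ⌊(d_min − 1)/2⌋ = ⌊50/2⌋ = 25 errors.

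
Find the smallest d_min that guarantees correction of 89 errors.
Correcting t errors requires d_min ≥ 2t + 1 = 2·89 + 1 = 179.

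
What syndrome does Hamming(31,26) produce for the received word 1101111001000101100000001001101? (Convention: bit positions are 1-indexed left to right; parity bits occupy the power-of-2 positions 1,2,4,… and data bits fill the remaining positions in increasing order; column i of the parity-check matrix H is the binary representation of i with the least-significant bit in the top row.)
Syndrome s = H · r^T (mod 2), r = 1101111001000101100000001001101:
  s[0] = (1010101010101010101010101010101)·(1101111001000101100000001001101) mod 2 = 1+0+0+0+1+0+1+0+0+0+0+0+0+0+0+0+1+0+0+0+0+0+0+0+1+0+0+0+1+0+1 mod 2 = 1
  s[1] = (0110011001100110011001100110011)·(1101111001000101100000001001101) mod 2 = 0+1+0+0+0+1+1+0+0+1+0+0+0+1+0+0+0+0+0+0+0+0+0+0+0+0+0+0+0+0+1 mod 2 = 0
  s[2] = (0001111000011110000111100001111)·(1101111001000101100000001001101) mod 2 = 0+0+0+1+1+1+1+0+0+0+0+0+0+1+0+0+0+0+0+0+0+0+0+0+0+0+0+1+1+0+1 mod 2 = 0
  s[3] = (0000000111111110000000011111111)·(1101111001000101100000001001101) mod 2 = 0+0+0+0+0+0+0+0+0+1+0+0+0+1+0+0+0+0+0+0+0+0+0+0+1+0+0+1+1+0+1 mod 2 = 0
  s[4] = (0000000000000001111111111111111)·(1101111001000101100000001001101) mod 2 = 0+0+0+0+0+0+0+0+0+0+0+0+0+0+0+1+1+0+0+0+0+0+0+0+1+0+0+1+1+0+1 mod 2 = 0
Syndrome = 10000
Non-zero syndrome: error at position 1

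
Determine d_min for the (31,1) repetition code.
d_min = 31 (the only two codewords are 0…0 and 1…1, differing in all 31 positions).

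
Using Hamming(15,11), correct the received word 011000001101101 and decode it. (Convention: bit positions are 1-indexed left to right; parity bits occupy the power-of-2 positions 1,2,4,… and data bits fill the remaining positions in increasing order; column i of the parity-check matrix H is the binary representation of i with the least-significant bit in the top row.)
Syndrome s = H · r^T (mod 2), r = 011000001101101:
  s[0] = (101010101010101)·(011000001101101) mod 2 = 0+0+1+0+0+0+0+0+1+0+0+0+1+0+1 mod 2 = 0
  s[1] = (011001100110011)·(011000001101101) mod 2 = 0+1+1+0+0+0+0+0+0+1+0+0+0+0+1 mod 2 = 0
  s[2] = (000111100001111)·(011000001101101) mod 2 = 0+0+0+0+0+0+0+0+0+0+0+1+1+0+1 mod 2 = 1
  s[3] = (000000011111111)·(011000001101101) mod 2 = 0+0+0+0+0+0+0+0+1+1+0+1+1+0+1 mod 2 = 1
Syndrome = 0011
Column 12 of H equals this syndrome → error at bit 12 (1-indexed).
Flip bit 12: 011000001101101 → 011000001100101
Extract data bits at positions {3,5,6,7,9,10,11,12,13,14,15}: 10001100101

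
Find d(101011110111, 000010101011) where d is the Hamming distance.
XOR = 101001011100, count of 1s = 6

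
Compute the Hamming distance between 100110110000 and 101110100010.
XOR = 001000010010, count of 1s = 3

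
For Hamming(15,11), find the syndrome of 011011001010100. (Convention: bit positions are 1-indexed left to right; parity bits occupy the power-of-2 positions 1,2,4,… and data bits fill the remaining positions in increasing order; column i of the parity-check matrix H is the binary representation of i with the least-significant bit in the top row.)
Syndrome s = H · r^T (mod 2), r = 011011001010100:
  s[0] = (101010101010101)·(011011001010100) mod 2 = 0+0+1+0+1+0+0+0+1+0+1+0+1+0+0 mod 2 = 1
  s[1] = (011001100110011)·(011011001010100) mod 2 = 0+1+1+0+0+1+0+0+0+0+1+0+0+0+0 mod 2 = 0
  s[2] = (000111100001111)·(011011001010100) mod 2 = 0+0+0+0+1+1+0+0+0+0+0+0+1+0+0 mod 2 = 1
  s[3] = (000000011111111)·(011011001010100) mod 2 = 0+0+0+0+0+0+0+0+1+0+1+0+1+0+0 mod 2 = 1
Syndrome = 1011
Non-zero syndrome: error at position 13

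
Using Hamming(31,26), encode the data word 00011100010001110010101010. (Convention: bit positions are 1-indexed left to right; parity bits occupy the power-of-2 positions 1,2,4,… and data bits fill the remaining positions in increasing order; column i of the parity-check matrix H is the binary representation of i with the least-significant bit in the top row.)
Codeword c = d · G (mod 2), d = 00011100010001110010101010:
  c[0] = d·G[:,0] = (00011100010001110010101010)·(11011010101101010101010101) mod 2 = 0+0+0+1+1+0+0+0+0+0+0+0+0+1+0+1+0+0+0+0+0+0+0+0+0+0 mod 2 = 0
  c[1] = d·G[:,1] = (00011100010001110010101010)·(10110110011011001100110011) mod 2 = 0+0+0+1+0+1+0+0+0+1+0+0+0+1+0+0+0+0+0+0+1+0+0+0+1+0 mod 2 = 0
  c[2] = d·G[:,2] = (00011100010001110010101010)·(10000000000000000000000000) mod 2 = 0+0+0+0+0+0+0+0+0+0+0+0+0+0+0+0+0+0+0+0+0+0+0+0+0+0 mod 2 = 0
  c[3] = d·G[:,3] = (00011100010001110010101010)·(01110001111000111100001111) mod 2 = 0+0+0+1+0+0+0+0+0+1+0+0+0+0+1+1+0+0+0+0+0+0+1+0+1+0 mod 2 = 0
  c[4] = d·G[:,4] = (00011100010001110010101010)·(01000000000000000000000000) mod 2 = 0+0+0+0+0+0+0+0+0+0+0+0+0+0+0+0+0+0+0+0+0+0+0+0+0+0 mod 2 = 0
  c[5] = d·G[:,5] = (00011100010001110010101010)·(00100000000000000000000000) mod 2 = 0+0+0+0+0+0+0+0+0+0+0+0+0+0+0+0+0+0+0+0+0+0+0+0+0+0 mod 2 = 0
  c[6] = d·G[:,6] = (00011100010001110010101010)·(00010000000000000000000000) mod 2 = 0+0+0+1+0+0+0+0+0+0+0+0+0+0+0+0+0+0+0+0+0+0+0+0+0+0 mod 2 = 1
  c[7] = d·G[:,7] = (00011100010001110010101010)·(00001111111000000011111111) mod 2 = 0+0+0+0+1+1+0+0+0+1+0+0+0+0+0+0+0+0+1+0+1+0+1+0+1+0 mod 2 = 1
  c[8] = d·G[:,8] = (00011100010001110010101010)·(00001000000000000000000000) mod 2 = 0+0+0+0+1+0+0+0+0+0+0+0+0+0+0+0+0+0+0+0+0+0+0+0+0+0 mod 2 = 1
  c[9] = d·G[:,9] = (00011100010001110010101010)·(00000100000000000000000000) mod 2 = 0+0+0+0+0+1+0+0+0+0+0+0+0+0+0+0+0+0+0+0+0+0+0+0+0+0 mod 2 = 1
  c[10] = d·G[:,10] = (00011100010001110010101010)·(00000010000000000000000000) mod 2 = 0+0+0+0+0+0+0+0+0+0+0+0+0+0+0+0+0+0+0+0+0+0+0+0+0+0 mod 2 = 0
  c[11] = d·G[:,11] = (00011100010001110010101010)·(00000001000000000000000000) mod 2 = 0+0+0+0+0+0+0+0+0+0+0+0+0+0+0+0+0+0+0+0+0+0+0+0+0+0 mod 2 = 0
  c[12] = d·G[:,12] = (00011100010001110010101010)·(00000000100000000000000000) mod 2 = 0+0+0+0+0+0+0+0+0+0+0+0+0+0+0+0+0+0+0+0+0+0+0+0+0+0 mod 2 = 0
  c[13] = d·G[:,13] = (00011100010001110010101010)·(00000000010000000000000000) mod 2 = 0+0+0+0+0+0+0+0+0+1+0+0+0+0+0+0+0+0+0+0+0+0+0+0+0+0 mod 2 = 1
  c[14] = d·G[:,14] = (00011100010001110010101010)·(00000000001000000000000000) mod 2 = 0+0+0+0+0+0+0+0+0+0+0+0+0+0+0+0+0+0+0+0+0+0+0+0+0+0 mod 2 = 0
  c[15] = d·G[:,15] = (00011100010001110010101010)·(00000000000111111111111111) mod 2 = 0+0+0+0+0+0+0+0+0+0+0+0+0+1+1+1+0+0+1+0+1+0+1+0+1+0 mod 2 = 1
  c[16] = d·G[:,16] = (00011100010001110010101010)·(00000000000100000000000000) mod 2 = 0+0+0+0+0+0+0+0+0+0+0+0+0+0+0+0+0+0+0+0+0+0+0+0+0+0 mod 2 = 0
  c[17] = d·G[:,17] = (00011100010001110010101010)·(00000000000010000000000000) mod 2 = 0+0+0+0+0+0+0+0+0+0+0+0+0+0+0+0+0+0+0+0+0+0+0+0+0+0 mod 2 = 0
  c[18] = d·G[:,18] = (00011100010001110010101010)·(00000000000001000000000000) mod 2 = 0+0+0+0+0+0+0+0+0+0+0+0+0+1+0+0+0+0+0+0+0+0+0+0+0+0 mod 2 = 1
  c[19] = d·G[:,19] = (00011100010001110010101010)·(00000000000000100000000000) mod 2 = 0+0+0+0+0+0+0+0+0+0+0+0+0+0+1+0+0+0+0+0+0+0+0+0+0+0 mod 2 = 1
  c[20] = d·G[:,20] = (00011100010001110010101010)·(00000000000000010000000000) mod 2 = 0+0+0+0+0+0+0+0+0+0+0+0+0+0+0+1+0+0+0+0+0+0+0+0+0+0 mod 2 = 1
  c[21] = d·G[:,21] = (00011100010001110010101010)·(00000000000000001000000000) mod 2 = 0+0+0+0+0+0+0+0+0+0+0+0+0+0+0+0+0+0+0+0+0+0+0+0+0+0 mod 2 = 0
  c[22] = d·G[:,22] = (00011100010001110010101010)·(00000000000000000100000000) mod 2 = 0+0+0+0+0+0+0+0+0+0+0+0+0+0+0+0+0+0+0+0+0+0+0+0+0+0 mod 2 = 0
  c[23] = d·G[:,23] = (00011100010001110010101010)·(00000000000000000010000000) mod 2 = 0+0+0+0+0+0+0+0+0+0+0+0+0+0+0+0+0+0+1+0+0+0+0+0+0+0 mod 2 = 1
  c[24] = d·G[:,24] = (00011100010001110010101010)·(00000000000000000001000000) mod 2 = 0+0+0+0+0+0+0+0+0+0+0+0+0+0+0+0+0+0+0+0+0+0+0+0+0+0 mod 2 = 0
  c[25] = d·G[:,25] = (00011100010001110010101010)·(00000000000000000000100000) mod 2 = 0+0+0+0+0+0+0+0+0+0+0+0+0+0+0+0+0+0+0+0+1+0+0+0+0+0 mod 2 = 1
  c[26] = d·G[:,26] = (00011100010001110010101010)·(00000000000000000000010000) mod 2 = 0+0+0+0+0+0+0+0+0+0+0+0+0+0+0+0+0+0+0+0+0+0+0+0+0+0 mod 2 = 0
  c[27] = d·G[:,27] = (00011100010001110010101010)·(00000000000000000000001000) mod 2 = 0+0+0+0+0+0+0+0+0+0+0+0+0+0+0+0+0+0+0+0+0+0+1+0+0+0 mod 2 = 1
  c[28] = d·G[:,28] = (00011100010001110010101010)·(00000000000000000000000100) mod 2 = 0+0+0+0+0+0+0+0+0+0+0+0+0+0+0+0+0+0+0+0+0+0+0+0+0+0 mod 2 = 0
  c[29] = d·G[:,29] = (00011100010001110010101010)·(00000000000000000000000010) mod 2 = 0+0+0+0+0+0+0+0+0+0+0+0+0+0+0+0+0+0+0+0+0+0+0+0+1+0 mod 2 = 1
  c[30] = d·G[:,30] = (00011100010001110010101010)·(00000000000000000000000001) mod 2 = 0+0+0+0+0+0+0+0+0+0+0+0+0+0+0+0+0+0+0+0+0+0+0+0+0+0 mod 2 = 0
Codeword = 0000001111000101001110010101010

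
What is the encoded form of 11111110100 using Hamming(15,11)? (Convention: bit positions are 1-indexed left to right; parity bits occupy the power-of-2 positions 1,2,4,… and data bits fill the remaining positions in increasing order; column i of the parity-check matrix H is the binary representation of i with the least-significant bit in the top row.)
Codeword c = d · G (mod 2), d = 11111110100:
  c[0] = d·G[:,0] = (11111110100)·(11011010101) mod 2 = 1+1+0+1+1+0+1+0+1+0+0 mod 2 = 0
  c[1] = d·G[:,1] = (11111110100)·(10110110011) mod 2 = 1+0+1+1+0+1+1+0+0+0+0 mod 2 = 1
  c[2] = d·G[:,2] = (11111110100)·(10000000000) mod 2 = 1+0+0+0+0+0+0+0+0+0+0 mod 2 = 1
  c[3] = d·G[:,3] = (11111110100)·(01110001111) mod 2 = 0+1+1+1+0+0+0+0+1+0+0 mod 2 = 0
  c[4] = d·G[:,4] = (11111110100)·(01000000000) mod 2 = 0+1+0+0+0+0+0+0+0+0+0 mod 2 = 1
  c[5] = d·G[:,5] = (11111110100)·(00100000000) mod 2 = 0+0+1+0+0+0+0+0+0+0+0 mod 2 = 1
  c[6] = d·G[:,6] = (11111110100)·(00010000000) mod 2 = 0+0+0+1+0+0+0+0+0+0+0 mod 2 = 1
  c[7] = d·G[:,7] = (11111110100)·(00001111111) mod 2 = 0+0+0+0+1+1+1+0+1+0+0 mod 2 = 0
  c[8] = d·G[:,8] = (11111110100)·(00001000000) mod 2 = 0+0+0+0+1+0+0+0+0+0+0 mod 2 = 1
  c[9] = d·G[:,9] = (11111110100)·(00000100000) mod 2 = 0+0+0+0+0+1+0+0+0+0+0 mod 2 = 1
  c[10] = d·G[:,10] = (11111110100)·(00000010000) mod 2 = 0+0+0+0+0+0+1+0+0+0+0 mod 2 = 1
  c[11] = d·G[:,11] = (11111110100)·(00000001000) mod 2 = 0+0+0+0+0+0+0+0+0+0+0 mod 2 = 0
  c[12] = d·G[:,12] = (11111110100)·(00000000100) mod 2 = 0+0+0+0+0+0+0+0+1+0+0 mod 2 = 1
  c[13] = d·G[:,13] = (11111110100)·(00000000010) mod 2 = 0+0+0+0+0+0+0+0+0+0+0 mod 2 = 0
  c[14] = d·G[:,14] = (11111110100)·(00000000001) mod 2 = 0+0+0+0+0+0+0+0+0+0+0 mod 2 = 0
Codeword = 011011101110100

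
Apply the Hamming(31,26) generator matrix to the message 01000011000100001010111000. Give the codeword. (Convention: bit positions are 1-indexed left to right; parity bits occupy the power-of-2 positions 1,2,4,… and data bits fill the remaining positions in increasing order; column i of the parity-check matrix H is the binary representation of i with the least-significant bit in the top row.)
Codeword c = d · G (mod 2), d = 01000011000100001010111000:
  c[0] = d·G[:,0] = (01000011000100001010111000)·(11011010101101010101010101) mod 2 = 0+1+0+0+0+0+1+0+0+0+0+1+0+0+0+0+0+0+0+0+0+1+0+0+0+0 mod 2 = 0
  c[1] = d·G[:,1] = (01000011000100001010111000)·(10110110011011001100110011) mod 2 = 0+0+0+0+0+0+1+0+0+0+0+0+0+0+0+0+1+0+0+0+1+1+0+0+0+0 mod 2 = 0
  c[2] = d·G[:,2] = (01000011000100001010111000)·(10000000000000000000000000) mod 2 = 0+0+0+0+0+0+0+0+0+0+0+0+0+0+0+0+0+0+0+0+0+0+0+0+0+0 mod 2 = 0
  c[3] = d·G[:,3] = (01000011000100001010111000)·(01110001111000111100001111) mod 2 = 0+1+0+0+0+0+0+1+0+0+0+0+0+0+0+0+1+0+0+0+0+0+1+0+0+0 mod 2 = 0
  c[4] = d·G[:,4] = (01000011000100001010111000)·(01000000000000000000000000) mod 2 = 0+1+0+0+0+0+0+0+0+0+0+0+0+0+0+0+0+0+0+0+0+0+0+0+0+0 mod 2 = 1
  c[5] = d·G[:,5] = (01000011000100001010111000)·(00100000000000000000000000) mod 2 = 0+0+0+0+0+0+0+0+0+0+0+0+0+0+0+0+0+0+0+0+0+0+0+0+0+0 mod 2 = 0
  c[6] = d·G[:,6] = (01000011000100001010111000)·(00010000000000000000000000) mod 2 = 0+0+0+0+0+0+0+0+0+0+0+0+0+0+0+0+0+0+0+0+0+0+0+0+0+0 mod 2 = 0
  c[7] = d·G[:,7] = (01000011000100001010111000)·(00001111111000000011111111) mod 2 = 0+0+0+0+0+0+1+1+0+0+0+0+0+0+0+0+0+0+1+0+1+1+1+0+0+0 mod 2 = 0
  c[8] = d·G[:,8] = (01000011000100001010111000)·(00001000000000000000000000) mod 2 = 0+0+0+0+0+0+0+0+0+0+0+0+0+0+0+0+0+0+0+0+0+0+0+0+0+0 mod 2 = 0
  c[9] = d·G[:,9] = (01000011000100001010111000)·(00000100000000000000000000) mod 2 = 0+0+0+0+0+0+0+0+0+0+0+0+0+0+0+0+0+0+0+0+0+0+0+0+0+0 mod 2 = 0
  c[10] = d·G[:,10] = (01000011000100001010111000)·(00000010000000000000000000) mod 2 = 0+0+0+0+0+0+1+0+0+0+0+0+0+0+0+0+0+0+0+0+0+0+0+0+0+0 mod 2 = 1
  c[11] = d·G[:,11] = (01000011000100001010111000)·(00000001000000000000000000) mod 2 = 0+0+0+0+0+0+0+1+0+0+0+0+0+0+0+0+0+0+0+0+0+0+0+0+0+0 mod 2 = 1
  c[12] = d·G[:,12] = (01000011000100001010111000)·(00000000100000000000000000) mod 2 = 0+0+0+0+0+0+0+0+0+0+0+0+0+0+0+0+0+0+0+0+0+0+0+0+0+0 mod 2 = 0
  c[13] = d·G[:,13] = (01000011000100001010111000)·(00000000010000000000000000) mod 2 = 0+0+0+0+0+0+0+0+0+0+0+0+0+0+0+0+0+0+0+0+0+0+0+0+0+0 mod 2 = 0
  c[14] = d·G[:,14] = (01000011000100001010111000)·(00000000001000000000000000) mod 2 = 0+0+0+0+0+0+0+0+0+0+0+0+0+0+0+0+0+0+0+0+0+0+0+0+0+0 mod 2 = 0
  c[15] = d·G[:,15] = (01000011000100001010111000)·(00000000000111111111111111) mod 2 = 0+0+0+0+0+0+0+0+0+0+0+1+0+0+0+0+1+0+1+0+1+1+1+0+0+0 mod 2 = 0
  c[16] = d·G[:,16] = (01000011000100001010111000)·(00000000000100000000000000) mod 2 = 0+0+0+0+0+0+0+0+0+0+0+1+0+0+0+0+0+0+0+0+0+0+0+0+0+0 mod 2 = 1
  c[17] = d·G[:,17] = (01000011000100001010111000)·(00000000000010000000000000) mod 2 = 0+0+0+0+0+0+0+0+0+0+0+0+0+0+0+0+0+0+0+0+0+0+0+0+0+0 mod 2 = 0
  c[18] = d·G[:,18] = (01000011000100001010111000)·(00000000000001000000000000) mod 2 = 0+0+0+0+0+0+0+0+0+0+0+0+0+0+0+0+0+0+0+0+0+0+0+0+0+0 mod 2 = 0
  c[19] = d·G[:,19] = (01000011000100001010111000)·(00000000000000100000000000) mod 2 = 0+0+0+0+0+0+0+0+0+0+0+0+0+0+0+0+0+0+0+0+0+0+0+0+0+0 mod 2 = 0
  c[20] = d·G[:,20] = (01000011000100001010111000)·(00000000000000010000000000) mod 2 = 0+0+0+0+0+0+0+0+0+0+0+0+0+0+0+0+0+0+0+0+0+0+0+0+0+0 mod 2 = 0
  c[21] = d·G[:,21] = (01000011000100001010111000)·(00000000000000001000000000) mod 2 = 0+0+0+0+0+0+0+0+0+0+0+0+0+0+0+0+1+0+0+0+0+0+0+0+0+0 mod 2 = 1
  c[22] = d·G[:,22] = (01000011000100001010111000)·(00000000000000000100000000) mod 2 = 0+0+0+0+0+0+0+0+0+0+0+0+0+0+0+0+0+0+0+0+0+0+0+0+0+0 mod 2 = 0
  c[23] = d·G[:,23] = (01000011000100001010111000)·(00000000000000000010000000) mod 2 = 0+0+0+0+0+0+0+0+0+0+0+0+0+0+0+0+0+0+1+0+0+0+0+0+0+0 mod 2 = 1
  c[24] = d·G[:,24] = (01000011000100001010111000)·(00000000000000000001000000) mod 2 = 0+0+0+0+0+0+0+0+0+0+0+0+0+0+0+0+0+0+0+0+0+0+0+0+0+0 mod 2 = 0
  c[25] = d·G[:,25] = (01000011000100001010111000)·(00000000000000000000100000) mod 2 = 0+0+0+0+0+0+0+0+0+0+0+0+0+0+0+0+0+0+0+0+1+0+0+0+0+0 mod 2 = 1
  c[26] = d·G[:,26] = (01000011000100001010111000)·(00000000000000000000010000) mod 2 = 0+0+0+0+0+0+0+0+0+0+0+0+0+0+0+0+0+0+0+0+0+1+0+0+0+0 mod 2 = 1
  c[27] = d·G[:,27] = (01000011000100001010111000)·(00000000000000000000001000) mod 2 = 0+0+0+0+0+0+0+0+0+0+0+0+0+0+0+0+0+0+0+0+0+0+1+0+0+0 mod 2 = 1
  c[28] = d·G[:,28] = (01000011000100001010111000)·(00000000000000000000000100) mod 2 = 0+0+0+0+0+0+0+0+0+0+0+0+0+0+0+0+0+0+0+0+0+0+0+0+0+0 mod 2 = 0
  c[29] = d·G[:,29] = (01000011000100001010111000)·(00000000000000000000000010) mod 2 = 0+0+0+0+0+0+0+0+0+0+0+0+0+0+0+0+0+0+0+0+0+0+0+0+0+0 mod 2 = 0
  c[30] = d·G[:,30] = (01000011000100001010111000)·(00000000000000000000000001) mod 2 = 0+0+0+0+0+0+0+0+0+0+0+0+0+0+0+0+0+0+0+0+0+0+0+0+0+0 mod 2 = 0
Codeword = 0000100000110000100001010111000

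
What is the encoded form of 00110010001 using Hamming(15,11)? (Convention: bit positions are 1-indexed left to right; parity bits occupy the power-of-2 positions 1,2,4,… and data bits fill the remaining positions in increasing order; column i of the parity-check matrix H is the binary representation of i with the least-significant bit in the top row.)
Codeword c = d · G (mod 2), d = 00110010001:
  c[0] = d·G[:,0] = (00110010001)·(11011010101) mod 2 = 0+0+0+1+0+0+1+0+0+0+1 mod 2 = 1
  c[1] = d·G[:,1] = (00110010001)·(10110110011) mod 2 = 0+0+1+1+0+0+1+0+0+0+1 mod 2 = 0
  c[2] = d·G[:,2] = (00110010001)·(10000000000) mod 2 = 0+0+0+0+0+0+0+0+0+0+0 mod 2 = 0
  c[3] = d·G[:,3] = (00110010001)·(01110001111) mod 2 = 0+0+1+1+0+0+0+0+0+0+1 mod 2 = 1
  c[4] = d·G[:,4] = (00110010001)·(01000000000) mod 2 = 0+0+0+0+0+0+0+0+0+0+0 mod 2 = 0
  c[5] = d·G[:,5] = (00110010001)·(00100000000) mod 2 = 0+0+1+0+0+0+0+0+0+0+0 mod 2 = 1
  c[6] = d·G[:,6] = (00110010001)·(00010000000) mod 2 = 0+0+0+1+0+0+0+0+0+0+0 mod 2 = 1
  c[7] = d·G[:,7] = (00110010001)·(00001111111) mod 2 = 0+0+0+0+0+0+1+0+0+0+1 mod 2 = 0
  c[8] = d·G[:,8] = (00110010001)·(00001000000) mod 2 = 0+0+0+0+0+0+0+0+0+0+0 mod 2 = 0
  c[9] = d·G[:,9] = (00110010001)·(00000100000) mod 2 = 0+0+0+0+0+0+0+0+0+0+0 mod 2 = 0
  c[10] = d·G[:,10] = (00110010001)·(00000010000) mod 2 = 0+0+0+0+0+0+1+0+0+0+0 mod 2 = 1
  c[11] = d·G[:,11] = (00110010001)·(00000001000) mod 2 = 0+0+0+0+0+0+0+0+0+0+0 mod 2 = 0
  c[12] = d·G[:,12] = (00110010001)·(00000000100) mod 2 = 0+0+0+0+0+0+0+0+0+0+0 mod 2 = 0
  c[13] = d·G[:,13] = (00110010001)·(00000000010) mod 2 = 0+0+0+0+0+0+0+0+0+0+0 mod 2 = 0
  c[14] = d·G[:,14] = (00110010001)·(00000000001) mod 2 = 0+0+0+0+0+0+0+0+0+0+1 mod 2 = 1
Codeword = 100101100010001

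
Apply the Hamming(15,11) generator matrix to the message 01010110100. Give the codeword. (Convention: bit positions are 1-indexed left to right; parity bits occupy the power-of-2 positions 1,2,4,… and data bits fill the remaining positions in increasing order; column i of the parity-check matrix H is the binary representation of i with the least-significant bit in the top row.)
Codeword c = d · G (mod 2), d = 01010110100:
  c[0] = d·G[:,0] = (01010110100)·(11011010101) mod 2 = 0+1+0+1+0+0+1+0+1+0+0 mod 2 = 0
  c[1] = d·G[:,1] = (01010110100)·(10110110011) mod 2 = 0+0+0+1+0+1+1+0+0+0+0 mod 2 = 1
  c[2] = d·G[:,2] = (01010110100)·(10000000000) mod 2 = 0+0+0+0+0+0+0+0+0+0+0 mod 2 = 0
  c[3] = d·G[:,3] = (01010110100)·(01110001111) mod 2 = 0+1+0+1+0+0+0+0+1+0+0 mod 2 = 1
  c[4] = d·G[:,4] = (01010110100)·(01000000000) mod 2 = 0+1+0+0+0+0+0+0+0+0+0 mod 2 = 1
  c[5] = d·G[:,5] = (01010110100)·(00100000000) mod 2 = 0+0+0+0+0+0+0+0+0+0+0 mod 2 = 0
  c[6] = d·G[:,6] = (01010110100)·(00010000000) mod 2 = 0+0+0+1+0+0+0+0+0+0+0 mod 2 = 1
  c[7] = d·G[:,7] = (01010110100)·(00001111111) mod 2 = 0+0+0+0+0+1+1+0+1+0+0 mod 2 = 1
  c[8] = d·G[:,8] = (01010110100)·(00001000000) mod 2 = 0+0+0+0+0+0+0+0+0+0+0 mod 2 = 0
  c[9] = d·G[:,9] = (01010110100)·(00000100000) mod 2 = 0+0+0+0+0+1+0+0+0+0+0 mod 2 = 1
  c[10] = d·G[:,10] = (01010110100)·(00000010000) mod 2 = 0+0+0+0+0+0+1+0+0+0+0 mod 2 = 1
  c[11] = d·G[:,11] = (01010110100)·(00000001000) mod 2 = 0+0+0+0+0+0+0+0+0+0+0 mod 2 = 0
  c[12] = d·G[:,12] = (01010110100)·(00000000100) mod 2 = 0+0+0+0+0+0+0+0+1+0+0 mod 2 = 1
  c[13] = d·G[:,13] = (01010110100)·(00000000010) mod 2 = 0+0+0+0+0+0+0+0+0+0+0 mod 2 = 0
  c[14] = d·G[:,14] = (01010110100)·(00000000001) mod 2 = 0+0+0+0+0+0+0+0+0+0+0 mod 2 = 0
Codeword = 010110110110100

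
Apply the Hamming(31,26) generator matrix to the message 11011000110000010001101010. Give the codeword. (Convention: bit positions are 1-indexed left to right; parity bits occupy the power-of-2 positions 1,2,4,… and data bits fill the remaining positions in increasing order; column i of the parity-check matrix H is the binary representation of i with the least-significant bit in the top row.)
Codeword c = d · G (mod 2), d = 11011000110000010001101010:
  c[0] = d·G[:,0] = (11011000110000010001101010)·(11011010101101010101010101) mod 2 = 1+1+0+1+1+0+0+0+1+0+0+0+0+0+0+1+0+0+0+1+0+0+0+0+0+0 mod 2 = 1
  c[1] = d·G[:,1] = (11011000110000010001101010)·(10110110011011001100110011) mod 2 = 1+0+0+1+0+0+0+0+0+1+0+0+0+0+0+0+0+0+0+0+1+0+0+0+1+0 mod 2 = 1
  c[2] = d·G[:,2] = (11011000110000010001101010)·(10000000000000000000000000) mod 2 = 1+0+0+0+0+0+0+0+0+0+0+0+0+0+0+0+0+0+0+0+0+0+0+0+0+0 mod 2 = 1
  c[3] = d·G[:,3] = (11011000110000010001101010)·(01110001111000111100001111) mod 2 = 0+1+0+1+0+0+0+0+1+1+0+0+0+0+0+1+0+0+0+0+0+0+1+0+1+0 mod 2 = 1
  c[4] = d·G[:,4] = (11011000110000010001101010)·(01000000000000000000000000) mod 2 = 0+1+0+0+0+0+0+0+0+0+0+0+0+0+0+0+0+0+0+0+0+0+0+0+0+0 mod 2 = 1
  c[5] = d·G[:,5] = (11011000110000010001101010)·(00100000000000000000000000) mod 2 = 0+0+0+0+0+0+0+0+0+0+0+0+0+0+0+0+0+0+0+0+0+0+0+0+0+0 mod 2 = 0
  c[6] = d·G[:,6] = (11011000110000010001101010)·(00010000000000000000000000) mod 2 = 0+0+0+1+0+0+0+0+0+0+0+0+0+0+0+0+0+0+0+0+0+0+0+0+0+0 mod 2 = 1
  c[7] = d·G[:,7] = (11011000110000010001101010)·(00001111111000000011111111) mod 2 = 0+0+0+0+1+0+0+0+1+1+0+0+0+0+0+0+0+0+0+1+1+0+1+0+1+0 mod 2 = 1
  c[8] = d·G[:,8] = (11011000110000010001101010)·(00001000000000000000000000) mod 2 = 0+0+0+0+1+0+0+0+0+0+0+0+0+0+0+0+0+0+0+0+0+0+0+0+0+0 mod 2 = 1
  c[9] = d·G[:,9] = (11011000110000010001101010)·(00000100000000000000000000) mod 2 = 0+0+0+0+0+0+0+0+0+0+0+0+0+0+0+0+0+0+0+0+0+0+0+0+0+0 mod 2 = 0
  c[10] = d·G[:,10] = (11011000110000010001101010)·(00000010000000000000000000) mod 2 = 0+0+0+0+0+0+0+0+0+0+0+0+0+0+0+0+0+0+0+0+0+0+0+0+0+0 mod 2 = 0
  c[11] = d·G[:,11] = (11011000110000010001101010)·(00000001000000000000000000) mod 2 = 0+0+0+0+0+0+0+0+0+0+0+0+0+0+0+0+0+0+0+0+0+0+0+0+0+0 mod 2 = 0
  c[12] = d·G[:,12] = (11011000110000010001101010)·(00000000100000000000000000) mod 2 = 0+0+0+0+0+0+0+0+1+0+0+0+0+0+0+0+0+0+0+0+0+0+0+0+0+0 mod 2 = 1
  c[13] = d·G[:,13] = (11011000110000010001101010)·(00000000010000000000000000) mod 2 = 0+0+0+0+0+0+0+0+0+1+0+0+0+0+0+0+0+0+0+0+0+0+0+0+0+0 mod 2 = 1
  c[14] = d·G[:,14] = (11011000110000010001101010)·(00000000001000000000000000) mod 2 = 0+0+0+0+0+0+0+0+0+0+0+0+0+0+0+0+0+0+0+0+0+0+0+0+0+0 mod 2 = 0
  c[15] = d·G[:,15] = (11011000110000010001101010)·(00000000000111111111111111) mod 2 = 0+0+0+0+0+0+0+0+0+0+0+0+0+0+0+1+0+0+0+1+1+0+1+0+1+0 mod 2 = 1
  c[16] = d·G[:,16] = (11011000110000010001101010)·(00000000000100000000000000) mod 2 = 0+0+0+0+0+0+0+0+0+0+0+0+0+0+0+0+0+0+0+0+0+0+0+0+0+0 mod 2 = 0
  c[17] = d·G[:,17] = (11011000110000010001101010)·(00000000000010000000000000) mod 2 = 0+0+0+0+0+0+0+0+0+0+0+0+0+0+0+0+0+0+0+0+0+0+0+0+0+0 mod 2 = 0
  c[18] = d·G[:,18] = (11011000110000010001101010)·(00000000000001000000000000) mod 2 = 0+0+0+0+0+0+0+0+0+0+0+0+0+0+0+0+0+0+0+0+0+0+0+0+0+0 mod 2 = 0
  c[19] = d·G[:,19] = (11011000110000010001101010)·(00000000000000100000000000) mod 2 = 0+0+0+0+0+0+0+0+0+0+0+0+0+0+0+0+0+0+0+0+0+0+0+0+0+0 mod 2 = 0
  c[20] = d·G[:,20] = (11011000110000010001101010)·(00000000000000010000000000) mod 2 = 0+0+0+0+0+0+0+0+0+0+0+0+0+0+0+1+0+0+0+0+0+0+0+0+0+0 mod 2 = 1
  c[21] = d·G[:,21] = (11011000110000010001101010)·(00000000000000001000000000) mod 2 = 0+0+0+0+0+0+0+0+0+0+0+0+0+0+0+0+0+0+0+0+0+0+0+0+0+0 mod 2 = 0
  c[22] = d·G[:,22] = (11011000110000010001101010)·(00000000000000000100000000) mod 2 = 0+0+0+0+0+0+0+0+0+0+0+0+0+0+0+0+0+0+0+0+0+0+0+0+0+0 mod 2 = 0
  c[23] = d·G[:,23] = (11011000110000010001101010)·(00000000000000000010000000) mod 2 = 0+0+0+0+0+0+0+0+0+0+0+0+0+0+0+0+0+0+0+0+0+0+0+0+0+0 mod 2 = 0
  c[24] = d·G[:,24] = (11011000110000010001101010)·(00000000000000000001000000) mod 2 = 0+0+0+0+0+0+0+0+0+0+0+0+0+0+0+0+0+0+0+1+0+0+0+0+0+0 mod 2 = 1
  c[25] = d·G[:,25] = (11011000110000010001101010)·(00000000000000000000100000) mod 2 = 0+0+0+0+0+0+0+0+0+0+0+0+0+0+0+0+0+0+0+0+1+0+0+0+0+0 mod 2 = 1
  c[26] = d·G[:,26] = (11011000110000010001101010)·(00000000000000000000010000) mod 2 = 0+0+0+0+0+0+0+0+0+0+0+0+0+0+0+0+0+0+0+0+0+0+0+0+0+0 mod 2 = 0
  c[27] = d·G[:,27] = (11011000110000010001101010)·(00000000000000000000001000) mod 2 = 0+0+0+0+0+0+0+0+0+0+0+0+0+0+0+0+0+0+0+0+0+0+1+0+0+0 mod 2 = 1
  c[28] = d·G[:,28] = (11011000110000010001101010)·(00000000000000000000000100) mod 2 = 0+0+0+0+0+0+0+0+0+0+0+0+0+0+0+0+0+0+0+0+0+0+0+0+0+0 mod 2 = 0
  c[29] = d·G[:,29] = (11011000110000010001101010)·(00000000000000000000000010) mod 2 = 0+0+0+0+0+0+0+0+0+0+0+0+0+0+0+0+0+0+0+0+0+0+0+0+1+0 mod 2 = 1
  c[30] = d·G[:,30] = (11011000110000010001101010)·(00000000000000000000000001) mod 2 = 0+0+0+0+0+0+0+0+0+0+0+0+0+0+0+0+0+0+0+0+0+0+0+0+0+0 mod 2 = 0
Codeword = 1111101110001101000010001101010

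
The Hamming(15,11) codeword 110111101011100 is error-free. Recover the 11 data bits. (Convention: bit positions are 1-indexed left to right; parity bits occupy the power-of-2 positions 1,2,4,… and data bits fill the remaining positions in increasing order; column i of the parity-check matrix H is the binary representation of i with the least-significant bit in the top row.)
Parity bits occupy power-of-2 positions; data bits are at positions {3,5,6,7,9,10,11,12,13,14,15} (1-indexed).
Extract: c[3]=0 c[5]=1 c[6]=1 c[7]=1 c[9]=1 c[10]=0 c[11]=1 c[12]=1 c[13]=1 c[14]=0 c[15]=0
Data = 01111011100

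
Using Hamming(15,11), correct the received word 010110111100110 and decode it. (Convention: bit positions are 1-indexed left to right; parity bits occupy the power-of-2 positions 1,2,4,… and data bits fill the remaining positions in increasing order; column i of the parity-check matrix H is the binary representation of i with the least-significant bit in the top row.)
Syndrome s = H · r^T (mod 2), r = 010110111100110:
  s[0] = (101010101010101)·(010110111100110) mod 2 = 0+0+0+0+1+0+1+0+1+0+0+0+1+0+0 mod 2 = 0
  s[1] = (011001100110011)·(010110111100110) mod 2 = 0+1+0+0+0+0+1+0+0+1+0+0+0+1+0 mod 2 = 0
  s[2] = (000111100001111)·(010110111100110) mod 2 = 0+0+0+1+1+0+1+0+0+0+0+0+1+1+0 mod 2 = 1
  s[3] = (000000011111111)·(010110111100110) mod 2 = 0+0+0+0+0+0+0+1+1+1+0+0+1+1+0 mod 2 = 1
Syndrome = 0011
Column 12 of H equals this syndrome → error at bit 12 (1-indexed).
Flip bit 12: 010110111100110 → 010110111101110
Extract data bits at positions {3,5,6,7,9,10,11,12,13,14,15}: 01011101110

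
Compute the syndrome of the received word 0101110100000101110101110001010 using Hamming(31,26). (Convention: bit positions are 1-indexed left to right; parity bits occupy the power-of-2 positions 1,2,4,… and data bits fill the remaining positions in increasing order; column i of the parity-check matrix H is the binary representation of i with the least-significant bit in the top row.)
Syndrome s = H · r^T (mod 2), r = 0101110100000101110101110001010:
  s[0] = (1010101010101010101010101010101)·(0101110100000101110101110001010) mod 2 = 0+0+0+0+1+0+0+0+0+0+0+0+0+0+0+0+1+0+0+0+0+0+1+0+0+0+0+0+0+0+0 mod 2 = 1
  s[1] = (0110011001100110011001100110011)·(0101110100000101110101110001010) mod 2 = 0+1+0+0+0+1+0+0+0+0+0+0+0+1+0+0+0+1+0+0+0+1+1+0+0+0+0+0+0+1+0 mod 2 = 1
  s[2] = (0001111000011110000111100001111)·(0101110100000101110101110001010) mod 2 = 0+0+0+1+1+1+0+0+0+0+0+0+0+1+0+0+0+0+0+1+0+1+1+0+0+0+0+1+0+1+0 mod 2 = 1
  s[3] = (0000000111111110000000011111111)·(0101110100000101110101110001010) mod 2 = 0+0+0+0+0+0+0+1+0+0+0+0+0+1+0+0+0+0+0+0+0+0+0+1+0+0+0+1+0+1+0 mod 2 = 1
  s[4] = (0000000000000001111111111111111)·(0101110100000101110101110001010) mod 2 = 0+0+0+0+0+0+0+0+0+0+0+0+0+0+0+1+1+1+0+1+0+1+1+1+0+0+0+1+0+1+0 mod 2 = 1
Syndrome = 11111
Non-zero syndrome: error at position 31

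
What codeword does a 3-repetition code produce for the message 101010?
Repeat each bit 3× and concatenate:
1→111  0→000  1→111  0→000  1→111  0→000
Codeword = 111000111000111000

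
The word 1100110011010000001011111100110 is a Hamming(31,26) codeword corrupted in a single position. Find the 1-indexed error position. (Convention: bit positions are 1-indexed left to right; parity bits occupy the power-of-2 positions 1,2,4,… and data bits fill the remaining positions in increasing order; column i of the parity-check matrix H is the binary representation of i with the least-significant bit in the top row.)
Syndrome s = H · r^T (mod 2), r = 1100110011010000001011111100110:
  s[0] = (1010101010101010101010101010101)·(1100110011010000001011111100110) mod 2 = 1+0+0+0+1+0+0+0+1+0+0+0+0+0+0+0+0+0+1+0+1+0+1+0+1+0+0+0+1+0+0 mod 2 = 0
  s[1] = (0110011001100110011001100110011)·(1100110011010000001011111100110) mod 2 = 0+1+0+0+0+1+0+0+0+1+0+0+0+0+0+0+0+0+1+0+0+1+1+0+0+1+0+0+0+1+0 mod 2 = 0
  s[2] = (0001111000011110000111100001111)·(1100110011010000001011111100110) mod 2 = 0+0+0+0+1+1+0+0+0+0+0+1+0+0+0+0+0+0+0+0+1+1+1+0+0+0+0+0+1+1+0 mod 2 = 0
  s[3] = (0000000111111110000000011111111)·(1100110011010000001011111100110) mod 2 = 0+0+0+0+0+0+0+0+1+1+0+1+0+0+0+0+0+0+0+0+0+0+0+1+1+1+0+0+1+1+0 mod 2 = 0
  s[4] = (0000000000000001111111111111111)·(1100110011010000001011111100110) mod 2 = 0+0+0+0+0+0+0+0+0+0+0+0+0+0+0+0+0+0+1+0+1+1+1+1+1+1+0+0+1+1+0 mod 2 = 1
Syndrome = 00001
Column i of H is the binary representation of i, so the syndrome is the binary index of the flipped bit.
Read s = 00001 with s[0] as LSB: 0·2^0 + 0·2^1 + 0·2^2 + 0·2^3 + 1·2^4 = 16.
Error is at bit position 16.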